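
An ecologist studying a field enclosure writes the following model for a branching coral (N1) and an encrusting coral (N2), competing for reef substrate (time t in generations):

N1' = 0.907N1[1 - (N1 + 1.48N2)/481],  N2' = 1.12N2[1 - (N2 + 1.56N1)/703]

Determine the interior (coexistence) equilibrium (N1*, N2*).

N1* ≈ 427, N2* ≈ 36.2

Setting both brackets to zero gives the nullclines N1 + 1.48N2 = 481 and 1.56N1 + N2 = 703.
Substituting N2 = 703 - 1.56N1 into the first: N1(1 - 1.48·1.56) = 481 - 1.48·703.
So N1* = -559/-1.31 = 427, and then N2* = 703 - 1.56·427 = 36.2.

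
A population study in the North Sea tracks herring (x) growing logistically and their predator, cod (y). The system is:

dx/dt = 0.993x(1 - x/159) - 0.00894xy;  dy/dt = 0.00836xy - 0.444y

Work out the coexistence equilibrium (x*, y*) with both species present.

x* ≈ 53.1, y* ≈ 74

From dy/dt = 0 with y > 0: 0.00836x* = 0.444, so x* = 53.1.
Substitute into dx/dt = 0: 0.993(1 - 53.1/159) = 0.00894y*.
The bracket is 0.666, giving y* = 0.661/0.00894 = 74.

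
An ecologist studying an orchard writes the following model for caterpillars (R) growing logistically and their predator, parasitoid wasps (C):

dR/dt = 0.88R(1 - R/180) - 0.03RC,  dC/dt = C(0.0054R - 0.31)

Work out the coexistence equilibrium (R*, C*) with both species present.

From dC/dt = 0 with C > 0: 0.0054R* = 0.31, so R* = 57.4.
Substitute into dR/dt = 0: 0.88(1 - 57.4/180) = 0.03C*.
The bracket is 0.681, giving C* = 0.599/0.03 = 20.

R* ≈ 57.4, C* ≈ 20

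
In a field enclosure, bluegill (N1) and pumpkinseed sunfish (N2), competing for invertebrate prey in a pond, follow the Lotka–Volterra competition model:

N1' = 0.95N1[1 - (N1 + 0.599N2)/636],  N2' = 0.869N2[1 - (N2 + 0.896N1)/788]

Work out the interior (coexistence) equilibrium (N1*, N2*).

Setting both brackets to zero gives the nullclines N1 + 0.599N2 = 636 and 0.896N1 + N2 = 788.
Substituting N2 = 788 - 0.896N1 into the first: N1(1 - 0.599·0.896) = 636 - 0.599·788.
So N1* = 164/0.463 = 354, and then N2* = 788 - 0.896·354 = 471.

N1* ≈ 354, N2* ≈ 471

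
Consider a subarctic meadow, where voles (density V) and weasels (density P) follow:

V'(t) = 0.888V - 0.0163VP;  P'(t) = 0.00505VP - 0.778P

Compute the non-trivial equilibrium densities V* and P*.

Set dP/dt = 0 with P > 0: 0.00505V - 0.778 = 0, so V* = 0.778/0.00505 = 154.
Set dV/dt = 0 with V > 0: 0.888 - 0.0163P = 0, so P* = 0.888/0.0163 = 54.5.

V* ≈ 154, P* ≈ 54.5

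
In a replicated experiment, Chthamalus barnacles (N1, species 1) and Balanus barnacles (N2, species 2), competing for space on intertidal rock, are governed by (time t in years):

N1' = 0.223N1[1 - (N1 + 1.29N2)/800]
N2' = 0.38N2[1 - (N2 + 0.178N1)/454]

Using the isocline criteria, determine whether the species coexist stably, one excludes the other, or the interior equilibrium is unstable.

Compare the nullcline intercepts: K1/α12 = 800/1.29 = 620 > K2 = 454; K2/α21 = 454/0.178 = 2550 > K1 = 800.
Since both inequalities hold, each species can invade when rare, so the interior equilibrium is stable.

stable coexistence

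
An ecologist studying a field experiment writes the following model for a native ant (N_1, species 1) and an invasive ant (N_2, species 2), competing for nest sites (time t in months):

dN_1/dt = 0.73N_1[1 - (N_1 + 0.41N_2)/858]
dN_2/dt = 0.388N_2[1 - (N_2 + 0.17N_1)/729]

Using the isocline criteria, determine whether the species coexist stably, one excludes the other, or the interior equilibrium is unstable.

Compare the nullcline intercepts: K1/α12 = 858/0.41 = 2090 > K2 = 729; K2/α21 = 729/0.17 = 4290 > K1 = 858.
Since both inequalities hold, each species can invade when rare, so the interior equilibrium is stable.

stable coexistence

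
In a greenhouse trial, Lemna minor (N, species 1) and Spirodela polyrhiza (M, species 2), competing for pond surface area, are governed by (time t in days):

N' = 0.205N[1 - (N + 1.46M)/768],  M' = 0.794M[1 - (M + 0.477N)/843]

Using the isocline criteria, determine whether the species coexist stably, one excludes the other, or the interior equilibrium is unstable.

species 2 excludes species 1

Compare the nullcline intercepts: K1/α12 = 768/1.46 = 526 < K2 = 843; K2/α21 = 843/0.477 = 1770 > K1 = 768.
Since the inequalities point opposite ways, species 2 can invade but species 1 cannot.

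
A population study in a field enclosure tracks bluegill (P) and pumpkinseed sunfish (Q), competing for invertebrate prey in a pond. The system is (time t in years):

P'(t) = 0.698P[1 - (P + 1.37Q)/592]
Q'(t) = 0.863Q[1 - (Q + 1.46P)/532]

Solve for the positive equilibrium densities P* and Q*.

Setting both brackets to zero gives the nullclines P + 1.37Q = 592 and 1.46P + Q = 532.
Substituting Q = 532 - 1.46P into the first: P(1 - 1.37·1.46) = 592 - 1.37·532.
So P* = -137/-1 = 137, and then Q* = 532 - 1.46·137 = 332.

P* ≈ 137, Q* ≈ 332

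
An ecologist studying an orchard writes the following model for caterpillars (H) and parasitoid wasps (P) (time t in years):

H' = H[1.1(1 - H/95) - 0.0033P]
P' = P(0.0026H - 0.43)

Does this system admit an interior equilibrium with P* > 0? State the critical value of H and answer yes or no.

The predator equation gives dP/dt > 0 only when H > 0.43/0.0026 = 165.
Without the predator, H → K = 95. Since 95 < 165, the predator cannot invade.

Threshold H = 165; K < 165, so no, the predator goes extinct.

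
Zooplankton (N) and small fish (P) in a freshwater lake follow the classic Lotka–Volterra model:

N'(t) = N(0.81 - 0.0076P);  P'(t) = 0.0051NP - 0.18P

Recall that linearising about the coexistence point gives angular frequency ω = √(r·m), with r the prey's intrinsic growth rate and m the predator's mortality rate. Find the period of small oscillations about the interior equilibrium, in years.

T ≈ 16.5 years

Here r = 0.81 and m = 0.18, so r·m = 0.146.
ω = √0.146 = 0.382 per year, hence T = 2π/ω ≈ 16.5 years.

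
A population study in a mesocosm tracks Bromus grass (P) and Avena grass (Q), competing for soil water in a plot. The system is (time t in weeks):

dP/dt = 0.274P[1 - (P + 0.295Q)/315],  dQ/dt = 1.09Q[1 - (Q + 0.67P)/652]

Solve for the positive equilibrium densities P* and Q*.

P* ≈ 153, Q* ≈ 550

Setting both brackets to zero gives the nullclines P + 0.295Q = 315 and 0.67P + Q = 652.
Substituting Q = 652 - 0.67P into the first: P(1 - 0.295·0.67) = 315 - 0.295·652.
So P* = 123/0.802 = 153, and then Q* = 652 - 0.67·153 = 550.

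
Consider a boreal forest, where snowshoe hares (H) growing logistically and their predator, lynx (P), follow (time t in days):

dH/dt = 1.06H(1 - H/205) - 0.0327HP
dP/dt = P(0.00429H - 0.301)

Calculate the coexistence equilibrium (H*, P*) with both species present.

From dP/dt = 0 with P > 0: 0.00429H* = 0.301, so H* = 70.2.
Substitute into dH/dt = 0: 1.06(1 - 70.2/205) = 0.0327P*.
The bracket is 0.658, giving P* = 0.697/0.0327 = 21.3.

H* ≈ 70.2, P* ≈ 21.3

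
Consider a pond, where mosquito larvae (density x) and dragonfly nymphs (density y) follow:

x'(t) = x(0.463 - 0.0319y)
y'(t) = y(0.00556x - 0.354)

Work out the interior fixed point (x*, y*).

x* ≈ 63.7, y* ≈ 14.5

Set dy/dt = 0 with y > 0: 0.00556x - 0.354 = 0, so x* = 0.354/0.00556 = 63.7.
Set dx/dt = 0 with x > 0: 0.463 - 0.0319y = 0, so y* = 0.463/0.0319 = 14.5.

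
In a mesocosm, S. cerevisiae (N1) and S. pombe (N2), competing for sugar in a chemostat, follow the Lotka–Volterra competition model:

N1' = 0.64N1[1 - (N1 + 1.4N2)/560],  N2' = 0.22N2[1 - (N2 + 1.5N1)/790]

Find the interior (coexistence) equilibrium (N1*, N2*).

Setting both brackets to zero gives the nullclines N1 + 1.4N2 = 560 and 1.5N1 + N2 = 790.
Substituting N2 = 790 - 1.5N1 into the first: N1(1 - 1.4·1.5) = 560 - 1.4·790.
So N1* = -546/-1.1 = 496, and then N2* = 790 - 1.5·496 = 45.5.

N1* ≈ 496, N2* ≈ 45.5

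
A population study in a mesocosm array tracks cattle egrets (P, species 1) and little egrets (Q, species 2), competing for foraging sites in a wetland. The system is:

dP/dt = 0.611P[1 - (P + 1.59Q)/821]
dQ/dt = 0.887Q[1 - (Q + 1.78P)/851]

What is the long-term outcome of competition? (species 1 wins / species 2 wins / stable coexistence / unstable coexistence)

unstable coexistence (outcome depends on initial conditions)

Compare the nullcline intercepts: K1/α12 = 821/1.59 = 516 < K2 = 851; K2/α21 = 851/1.78 = 478 < K1 = 821.
Since both are reversed, neither can invade when rare; the interior point is a saddle.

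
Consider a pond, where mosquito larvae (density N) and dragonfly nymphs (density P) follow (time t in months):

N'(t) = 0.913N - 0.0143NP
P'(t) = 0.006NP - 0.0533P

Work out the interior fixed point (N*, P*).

N* ≈ 8.88, P* ≈ 63.8

Set dP/dt = 0 with P > 0: 0.006N - 0.0533 = 0, so N* = 0.0533/0.006 = 8.88.
Set dN/dt = 0 with N > 0: 0.913 - 0.0143P = 0, so P* = 0.913/0.0143 = 63.8.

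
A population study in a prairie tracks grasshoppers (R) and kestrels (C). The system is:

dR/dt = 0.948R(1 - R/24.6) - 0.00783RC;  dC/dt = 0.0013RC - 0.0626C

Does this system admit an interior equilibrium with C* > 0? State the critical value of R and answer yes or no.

The predator equation gives dC/dt > 0 only when R > 0.0626/0.0013 = 48.2.
Without the predator, R → K = 24.6. Since 24.6 < 48.2, the predator cannot invade.

Threshold R = 48.2; K < 48.2, so no, the predator goes extinct.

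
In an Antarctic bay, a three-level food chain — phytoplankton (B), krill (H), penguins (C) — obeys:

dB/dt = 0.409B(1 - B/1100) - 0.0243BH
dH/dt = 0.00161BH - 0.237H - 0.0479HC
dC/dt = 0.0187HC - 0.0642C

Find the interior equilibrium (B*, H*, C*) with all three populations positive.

From dC/dt = 0: 0.0187H* = 0.0642, so H* = 3.43.
From dB/dt = 0: 0.409(1 - B*/1100) = 0.0243·3.43, giving B* = 1100·(1 - 0.204) = 876.
From dH/dt = 0: 0.00161·876 - 0.237 = 0.0479C*, so C* = 1.17/0.0479 = 24.5.

B* ≈ 876, H* ≈ 3.43, C* ≈ 24.5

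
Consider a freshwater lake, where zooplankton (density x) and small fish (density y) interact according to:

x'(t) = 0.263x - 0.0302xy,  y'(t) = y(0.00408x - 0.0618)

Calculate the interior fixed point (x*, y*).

x* ≈ 15.1, y* ≈ 8.71

Set dy/dt = 0 with y > 0: 0.00408x - 0.0618 = 0, so x* = 0.0618/0.00408 = 15.1.
Set dx/dt = 0 with x > 0: 0.263 - 0.0302y = 0, so y* = 0.263/0.0302 = 8.71.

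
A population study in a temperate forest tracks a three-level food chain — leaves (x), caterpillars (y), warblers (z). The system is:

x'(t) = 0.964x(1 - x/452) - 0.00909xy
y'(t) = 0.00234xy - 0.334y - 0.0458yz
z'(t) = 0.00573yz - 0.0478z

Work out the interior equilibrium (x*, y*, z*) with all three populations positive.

From dz/dt = 0: 0.00573y* = 0.0478, so y* = 8.34.
From dx/dt = 0: 0.964(1 - x*/452) = 0.00909·8.34, giving x* = 452·(1 - 0.0787) = 416.
From dy/dt = 0: 0.00234·416 - 0.334 = 0.0458z*, so z* = 0.64/0.0458 = 14.

x* ≈ 416, y* ≈ 8.34, z* ≈ 14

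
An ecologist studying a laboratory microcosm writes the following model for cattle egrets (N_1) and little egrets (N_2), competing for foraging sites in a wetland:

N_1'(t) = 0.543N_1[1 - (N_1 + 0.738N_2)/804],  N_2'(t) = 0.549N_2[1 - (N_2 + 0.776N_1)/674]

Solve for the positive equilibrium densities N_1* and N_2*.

Setting both brackets to zero gives the nullclines N_1 + 0.738N_2 = 804 and 0.776N_1 + N_2 = 674.
Substituting N_2 = 674 - 0.776N_1 into the first: N_1(1 - 0.738·0.776) = 804 - 0.738·674.
So N_1* = 307/0.427 = 717, and then N_2* = 674 - 0.776·717 = 117.

N_1* ≈ 717, N_2* ≈ 117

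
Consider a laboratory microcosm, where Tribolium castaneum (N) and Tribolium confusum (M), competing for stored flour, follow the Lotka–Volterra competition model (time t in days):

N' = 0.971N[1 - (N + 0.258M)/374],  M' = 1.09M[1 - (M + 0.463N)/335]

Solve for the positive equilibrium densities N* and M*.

N* ≈ 327, M* ≈ 184

Setting both brackets to zero gives the nullclines N + 0.258M = 374 and 0.463N + M = 335.
Substituting M = 335 - 0.463N into the first: N(1 - 0.258·0.463) = 374 - 0.258·335.
So N* = 288/0.881 = 327, and then M* = 335 - 0.463·327 = 184.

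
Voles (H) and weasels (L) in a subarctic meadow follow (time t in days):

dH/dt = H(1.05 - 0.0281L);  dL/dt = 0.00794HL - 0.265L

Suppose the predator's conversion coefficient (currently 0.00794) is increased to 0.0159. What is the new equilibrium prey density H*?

At the interior fixed point, setting dL/dt = 0 with L > 0 fixes H* = (predator death rate)/(HL coefficient) — independent of the other coefficients.
With the change, H* = 0.265/0.0159 = 16.7; it falls from 33.4.

H* ≈ 16.7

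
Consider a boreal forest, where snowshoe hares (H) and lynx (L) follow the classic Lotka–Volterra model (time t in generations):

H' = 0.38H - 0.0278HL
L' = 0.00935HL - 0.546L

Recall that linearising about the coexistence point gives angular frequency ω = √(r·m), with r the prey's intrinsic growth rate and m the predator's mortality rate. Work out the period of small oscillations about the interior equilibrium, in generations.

T ≈ 13.8 generations

Here r = 0.38 and m = 0.546, so r·m = 0.207.
ω = √0.207 = 0.455 per generation, hence T = 2π/ω ≈ 13.8 generations.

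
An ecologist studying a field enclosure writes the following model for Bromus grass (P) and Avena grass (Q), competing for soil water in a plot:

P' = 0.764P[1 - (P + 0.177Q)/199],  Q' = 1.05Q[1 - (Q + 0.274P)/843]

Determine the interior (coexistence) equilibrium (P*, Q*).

P* ≈ 52.3, Q* ≈ 829

Setting both brackets to zero gives the nullclines P + 0.177Q = 199 and 0.274P + Q = 843.
Substituting Q = 843 - 0.274P into the first: P(1 - 0.177·0.274) = 199 - 0.177·843.
So P* = 49.8/0.952 = 52.3, and then Q* = 843 - 0.274·52.3 = 829.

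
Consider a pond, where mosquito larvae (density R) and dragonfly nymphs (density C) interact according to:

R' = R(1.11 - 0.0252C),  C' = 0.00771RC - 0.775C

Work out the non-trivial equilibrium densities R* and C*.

Set dC/dt = 0 with C > 0: 0.00771R - 0.775 = 0, so R* = 0.775/0.00771 = 101.
Set dR/dt = 0 with R > 0: 1.11 - 0.0252C = 0, so C* = 1.11/0.0252 = 44.

R* ≈ 101, C* ≈ 44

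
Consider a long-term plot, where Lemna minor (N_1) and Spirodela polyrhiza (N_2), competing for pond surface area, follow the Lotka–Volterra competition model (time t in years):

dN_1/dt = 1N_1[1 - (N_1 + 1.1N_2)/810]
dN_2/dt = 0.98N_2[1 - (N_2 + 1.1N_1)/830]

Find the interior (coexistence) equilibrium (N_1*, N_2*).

N_1* ≈ 490, N_2* ≈ 290

Setting both brackets to zero gives the nullclines N_1 + 1.1N_2 = 810 and 1.1N_1 + N_2 = 830.
Substituting N_2 = 830 - 1.1N_1 into the first: N_1(1 - 1.1·1.1) = 810 - 1.1·830.
So N_1* = -103/-0.21 = 490, and then N_2* = 830 - 1.1·490 = 290.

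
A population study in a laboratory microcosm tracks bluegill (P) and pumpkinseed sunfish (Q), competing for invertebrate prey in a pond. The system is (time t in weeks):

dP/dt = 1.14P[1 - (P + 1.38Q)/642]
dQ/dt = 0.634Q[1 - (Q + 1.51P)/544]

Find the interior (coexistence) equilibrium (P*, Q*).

P* ≈ 100, Q* ≈ 393

Setting both brackets to zero gives the nullclines P + 1.38Q = 642 and 1.51P + Q = 544.
Substituting Q = 544 - 1.51P into the first: P(1 - 1.38·1.51) = 642 - 1.38·544.
So P* = -109/-1.08 = 100, and then Q* = 544 - 1.51·100 = 393.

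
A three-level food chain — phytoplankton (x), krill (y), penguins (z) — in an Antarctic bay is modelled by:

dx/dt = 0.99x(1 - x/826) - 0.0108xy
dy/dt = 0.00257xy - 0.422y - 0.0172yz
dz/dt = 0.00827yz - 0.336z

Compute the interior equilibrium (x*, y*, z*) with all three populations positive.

From dz/dt = 0: 0.00827y* = 0.336, so y* = 40.6.
From dx/dt = 0: 0.99(1 - x*/826) = 0.0108·40.6, giving x* = 826·(1 - 0.443) = 460.
From dy/dt = 0: 0.00257·460 - 0.422 = 0.0172z*, so z* = 0.76/0.0172 = 44.2.

x* ≈ 460, y* ≈ 40.6, z* ≈ 44.2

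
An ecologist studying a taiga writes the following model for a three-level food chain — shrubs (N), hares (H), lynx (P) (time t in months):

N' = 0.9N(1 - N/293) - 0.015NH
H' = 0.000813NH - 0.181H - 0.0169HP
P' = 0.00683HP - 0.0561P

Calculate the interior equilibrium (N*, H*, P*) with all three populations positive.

N* ≈ 253, H* ≈ 8.21, P* ≈ 1.46

From dP/dt = 0: 0.00683H* = 0.0561, so H* = 8.21.
From dN/dt = 0: 0.9(1 - N*/293) = 0.015·8.21, giving N* = 293·(1 - 0.137) = 253.
From dH/dt = 0: 0.000813·253 - 0.181 = 0.0169P*, so P* = 0.0246/0.0169 = 1.46.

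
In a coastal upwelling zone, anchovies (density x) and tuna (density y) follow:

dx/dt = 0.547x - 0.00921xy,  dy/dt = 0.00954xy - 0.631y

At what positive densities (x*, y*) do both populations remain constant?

Set dy/dt = 0 with y > 0: 0.00954x - 0.631 = 0, so x* = 0.631/0.00954 = 66.1.
Set dx/dt = 0 with x > 0: 0.547 - 0.00921y = 0, so y* = 0.547/0.00921 = 59.4.

x* ≈ 66.1, y* ≈ 59.4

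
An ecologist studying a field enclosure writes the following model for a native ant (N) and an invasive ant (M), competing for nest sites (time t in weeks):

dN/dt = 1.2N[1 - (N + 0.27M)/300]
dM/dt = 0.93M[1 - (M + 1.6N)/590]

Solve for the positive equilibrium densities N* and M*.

Setting both brackets to zero gives the nullclines N + 0.27M = 300 and 1.6N + M = 590.
Substituting M = 590 - 1.6N into the first: N(1 - 0.27·1.6) = 300 - 0.27·590.
So N* = 141/0.568 = 248, and then M* = 590 - 1.6·248 = 194.

N* ≈ 248, M* ≈ 194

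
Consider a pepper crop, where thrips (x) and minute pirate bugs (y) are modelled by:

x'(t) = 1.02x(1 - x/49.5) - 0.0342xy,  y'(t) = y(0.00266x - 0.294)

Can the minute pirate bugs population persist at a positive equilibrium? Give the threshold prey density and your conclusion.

The predator equation gives dy/dt > 0 only when x > 0.294/0.00266 = 111.
Without the predator, x → K = 49.5. Since 49.5 < 111, the predator cannot invade.

Threshold x = 111; K < 111, so no, the predator goes extinct.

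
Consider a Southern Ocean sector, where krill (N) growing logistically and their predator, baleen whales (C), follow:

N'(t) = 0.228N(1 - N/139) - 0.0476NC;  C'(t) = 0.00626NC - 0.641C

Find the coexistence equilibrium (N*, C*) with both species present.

N* ≈ 102, C* ≈ 1.26

From dC/dt = 0 with C > 0: 0.00626N* = 0.641, so N* = 102.
Substitute into dN/dt = 0: 0.228(1 - 102/139) = 0.0476C*.
The bracket is 0.263, giving C* = 0.06/0.0476 = 1.26.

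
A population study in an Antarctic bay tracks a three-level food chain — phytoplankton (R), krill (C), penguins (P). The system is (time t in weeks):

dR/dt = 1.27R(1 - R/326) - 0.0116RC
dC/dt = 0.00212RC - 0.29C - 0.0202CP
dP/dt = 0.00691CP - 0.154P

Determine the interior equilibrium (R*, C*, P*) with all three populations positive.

From dP/dt = 0: 0.00691C* = 0.154, so C* = 22.3.
From dR/dt = 0: 1.27(1 - R*/326) = 0.0116·22.3, giving R* = 326·(1 - 0.204) = 260.
From dC/dt = 0: 0.00212·260 - 0.29 = 0.0202P*, so P* = 0.26/0.0202 = 12.9.

R* ≈ 260, C* ≈ 22.3, P* ≈ 12.9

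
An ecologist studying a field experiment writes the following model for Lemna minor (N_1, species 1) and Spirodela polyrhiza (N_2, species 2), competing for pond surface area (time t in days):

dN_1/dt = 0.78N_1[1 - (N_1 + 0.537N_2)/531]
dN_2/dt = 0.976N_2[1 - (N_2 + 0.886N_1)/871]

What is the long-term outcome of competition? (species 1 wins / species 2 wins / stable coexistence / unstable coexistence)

Compare the nullcline intercepts: K1/α12 = 531/0.537 = 989 > K2 = 871; K2/α21 = 871/0.886 = 983 > K1 = 531.
Since both inequalities hold, each species can invade when rare, so the interior equilibrium is stable.

stable coexistence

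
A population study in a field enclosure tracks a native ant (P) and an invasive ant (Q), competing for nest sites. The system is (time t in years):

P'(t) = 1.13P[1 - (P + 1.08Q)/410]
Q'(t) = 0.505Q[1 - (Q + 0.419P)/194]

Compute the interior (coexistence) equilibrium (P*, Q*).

P* ≈ 366, Q* ≈ 40.6

Setting both brackets to zero gives the nullclines P + 1.08Q = 410 and 0.419P + Q = 194.
Substituting Q = 194 - 0.419P into the first: P(1 - 1.08·0.419) = 410 - 1.08·194.
So P* = 200/0.547 = 366, and then Q* = 194 - 0.419·366 = 40.6.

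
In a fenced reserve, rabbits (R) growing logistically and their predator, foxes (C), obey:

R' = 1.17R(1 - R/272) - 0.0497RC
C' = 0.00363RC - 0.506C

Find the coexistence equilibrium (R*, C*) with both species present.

R* ≈ 139, C* ≈ 11.5

From dC/dt = 0 with C > 0: 0.00363R* = 0.506, so R* = 139.
Substitute into dR/dt = 0: 1.17(1 - 139/272) = 0.0497C*.
The bracket is 0.488, giving C* = 0.57/0.0497 = 11.5.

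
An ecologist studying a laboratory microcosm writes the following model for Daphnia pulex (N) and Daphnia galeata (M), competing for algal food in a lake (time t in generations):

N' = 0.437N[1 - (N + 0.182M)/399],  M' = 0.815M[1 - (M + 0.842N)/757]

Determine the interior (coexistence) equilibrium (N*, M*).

N* ≈ 309, M* ≈ 497

Setting both brackets to zero gives the nullclines N + 0.182M = 399 and 0.842N + M = 757.
Substituting M = 757 - 0.842N into the first: N(1 - 0.182·0.842) = 399 - 0.182·757.
So N* = 261/0.847 = 309, and then M* = 757 - 0.842·309 = 497.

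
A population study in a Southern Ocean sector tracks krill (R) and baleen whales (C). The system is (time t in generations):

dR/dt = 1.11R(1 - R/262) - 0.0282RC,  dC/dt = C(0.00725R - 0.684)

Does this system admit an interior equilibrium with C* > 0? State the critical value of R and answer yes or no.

The predator equation gives dC/dt > 0 only when R > 0.684/0.00725 = 94.3.
Without the predator, R → K = 262. Since 262 > 94.3, the predator can invade and persist.

Threshold R = 94.3; K > 94.3, so yes, the predator persists.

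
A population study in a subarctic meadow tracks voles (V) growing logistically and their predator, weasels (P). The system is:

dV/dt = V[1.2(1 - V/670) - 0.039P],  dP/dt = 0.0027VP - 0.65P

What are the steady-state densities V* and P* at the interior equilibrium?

V* ≈ 241, P* ≈ 19.7

From dP/dt = 0 with P > 0: 0.0027V* = 0.65, so V* = 241.
Substitute into dV/dt = 0: 1.2(1 - 241/670) = 0.039P*.
The bracket is 0.641, giving P* = 0.769/0.039 = 19.7.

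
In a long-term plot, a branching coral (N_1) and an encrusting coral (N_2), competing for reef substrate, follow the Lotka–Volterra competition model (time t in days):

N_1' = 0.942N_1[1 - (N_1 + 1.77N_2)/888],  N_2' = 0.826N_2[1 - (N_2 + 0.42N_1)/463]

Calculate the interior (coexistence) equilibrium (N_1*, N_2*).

N_1* ≈ 267, N_2* ≈ 351

Setting both brackets to zero gives the nullclines N_1 + 1.77N_2 = 888 and 0.42N_1 + N_2 = 463.
Substituting N_2 = 463 - 0.42N_1 into the first: N_1(1 - 1.77·0.42) = 888 - 1.77·463.
So N_1* = 68.5/0.257 = 267, and then N_2* = 463 - 0.42·267 = 351.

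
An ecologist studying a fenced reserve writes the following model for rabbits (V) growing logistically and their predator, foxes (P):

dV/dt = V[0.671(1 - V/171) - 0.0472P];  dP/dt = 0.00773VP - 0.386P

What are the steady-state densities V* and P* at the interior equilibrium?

V* ≈ 49.9, P* ≈ 10.1

From dP/dt = 0 with P > 0: 0.00773V* = 0.386, so V* = 49.9.
Substitute into dV/dt = 0: 0.671(1 - 49.9/171) = 0.0472P*.
The bracket is 0.708, giving P* = 0.475/0.0472 = 10.1.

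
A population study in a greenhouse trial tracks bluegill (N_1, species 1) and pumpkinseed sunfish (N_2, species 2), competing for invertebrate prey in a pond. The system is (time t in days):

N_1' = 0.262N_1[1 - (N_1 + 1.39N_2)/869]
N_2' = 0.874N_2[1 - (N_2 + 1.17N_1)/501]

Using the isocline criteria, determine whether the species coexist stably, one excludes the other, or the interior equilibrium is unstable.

Compare the nullcline intercepts: K1/α12 = 869/1.39 = 625 > K2 = 501; K2/α21 = 501/1.17 = 428 < K1 = 869.
Since the inequalities point opposite ways, species 1 can invade but species 2 cannot.

species 1 excludes species 2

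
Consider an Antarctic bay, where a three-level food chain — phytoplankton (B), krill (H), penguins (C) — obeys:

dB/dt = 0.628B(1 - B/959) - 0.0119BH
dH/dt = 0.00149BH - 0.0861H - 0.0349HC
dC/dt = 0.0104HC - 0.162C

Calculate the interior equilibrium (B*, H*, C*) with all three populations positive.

B* ≈ 676, H* ≈ 15.6, C* ≈ 26.4

From dC/dt = 0: 0.0104H* = 0.162, so H* = 15.6.
From dB/dt = 0: 0.628(1 - B*/959) = 0.0119·15.6, giving B* = 959·(1 - 0.295) = 676.
From dH/dt = 0: 0.00149·676 - 0.0861 = 0.0349C*, so C* = 0.921/0.0349 = 26.4.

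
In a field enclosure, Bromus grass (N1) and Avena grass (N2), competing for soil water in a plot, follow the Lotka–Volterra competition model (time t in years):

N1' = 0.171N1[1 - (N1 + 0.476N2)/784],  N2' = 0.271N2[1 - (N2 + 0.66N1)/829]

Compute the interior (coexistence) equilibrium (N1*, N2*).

Setting both brackets to zero gives the nullclines N1 + 0.476N2 = 784 and 0.66N1 + N2 = 829.
Substituting N2 = 829 - 0.66N1 into the first: N1(1 - 0.476·0.66) = 784 - 0.476·829.
So N1* = 389/0.686 = 568, and then N2* = 829 - 0.66·568 = 454.

N1* ≈ 568, N2* ≈ 454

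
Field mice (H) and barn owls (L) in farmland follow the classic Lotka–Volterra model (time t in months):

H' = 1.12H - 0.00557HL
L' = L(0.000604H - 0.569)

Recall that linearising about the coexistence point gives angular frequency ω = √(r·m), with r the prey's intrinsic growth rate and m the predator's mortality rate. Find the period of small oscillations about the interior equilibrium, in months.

T ≈ 7.87 months

Here r = 1.12 and m = 0.569, so r·m = 0.637.
ω = √0.637 = 0.798 per month, hence T = 2π/ω ≈ 7.87 months.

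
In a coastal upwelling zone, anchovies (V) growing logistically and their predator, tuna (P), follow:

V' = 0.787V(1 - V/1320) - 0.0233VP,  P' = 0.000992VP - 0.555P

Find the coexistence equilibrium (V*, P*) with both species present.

From dP/dt = 0 with P > 0: 0.000992V* = 0.555, so V* = 559.
Substitute into dV/dt = 0: 0.787(1 - 559/1320) = 0.0233P*.
The bracket is 0.576, giving P* = 0.453/0.0233 = 19.5.

V* ≈ 559, P* ≈ 19.5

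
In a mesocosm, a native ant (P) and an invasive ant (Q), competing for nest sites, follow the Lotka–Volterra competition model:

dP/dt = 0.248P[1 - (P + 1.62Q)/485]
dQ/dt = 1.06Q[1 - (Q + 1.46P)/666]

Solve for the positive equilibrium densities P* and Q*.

P* ≈ 435, Q* ≈ 30.8

Setting both brackets to zero gives the nullclines P + 1.62Q = 485 and 1.46P + Q = 666.
Substituting Q = 666 - 1.46P into the first: P(1 - 1.62·1.46) = 485 - 1.62·666.
So P* = -594/-1.37 = 435, and then Q* = 666 - 1.46·435 = 30.8.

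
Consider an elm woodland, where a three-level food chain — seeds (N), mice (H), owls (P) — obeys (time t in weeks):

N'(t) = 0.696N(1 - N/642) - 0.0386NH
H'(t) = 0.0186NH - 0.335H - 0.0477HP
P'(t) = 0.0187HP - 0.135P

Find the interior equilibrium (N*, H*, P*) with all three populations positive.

From dP/dt = 0: 0.0187H* = 0.135, so H* = 7.22.
From dN/dt = 0: 0.696(1 - N*/642) = 0.0386·7.22, giving N* = 642·(1 - 0.4) = 385.
From dH/dt = 0: 0.0186·385 - 0.335 = 0.0477P*, so P* = 6.83/0.0477 = 143.

N* ≈ 385, H* ≈ 7.22, P* ≈ 143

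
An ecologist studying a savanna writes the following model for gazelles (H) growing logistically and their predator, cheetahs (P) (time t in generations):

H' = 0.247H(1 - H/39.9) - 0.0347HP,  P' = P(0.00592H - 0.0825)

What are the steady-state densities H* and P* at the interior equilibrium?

H* ≈ 13.9, P* ≈ 4.63

From dP/dt = 0 with P > 0: 0.00592H* = 0.0825, so H* = 13.9.
Substitute into dH/dt = 0: 0.247(1 - 13.9/39.9) = 0.0347P*.
The bracket is 0.651, giving P* = 0.161/0.0347 = 4.63.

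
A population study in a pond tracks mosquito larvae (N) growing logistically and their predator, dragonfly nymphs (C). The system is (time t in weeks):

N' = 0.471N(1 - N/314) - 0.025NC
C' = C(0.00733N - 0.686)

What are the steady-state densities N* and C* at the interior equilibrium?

N* ≈ 93.6, C* ≈ 13.2

From dC/dt = 0 with C > 0: 0.00733N* = 0.686, so N* = 93.6.
Substitute into dN/dt = 0: 0.471(1 - 93.6/314) = 0.025C*.
The bracket is 0.702, giving C* = 0.331/0.025 = 13.2.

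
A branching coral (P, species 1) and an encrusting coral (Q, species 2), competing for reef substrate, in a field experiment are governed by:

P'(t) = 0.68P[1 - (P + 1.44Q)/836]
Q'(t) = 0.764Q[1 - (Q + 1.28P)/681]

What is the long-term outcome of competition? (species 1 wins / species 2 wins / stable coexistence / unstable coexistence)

Compare the nullcline intercepts: K1/α12 = 836/1.44 = 581 < K2 = 681; K2/α21 = 681/1.28 = 532 < K1 = 836.
Since both are reversed, neither can invade when rare; the interior point is a saddle.

unstable coexistence (outcome depends on initial conditions)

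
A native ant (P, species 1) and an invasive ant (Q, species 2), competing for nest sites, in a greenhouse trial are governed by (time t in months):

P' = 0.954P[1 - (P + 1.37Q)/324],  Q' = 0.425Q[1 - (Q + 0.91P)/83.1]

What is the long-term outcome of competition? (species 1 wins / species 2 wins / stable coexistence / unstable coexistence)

Compare the nullcline intercepts: K1/α12 = 324/1.37 = 236 > K2 = 83.1; K2/α21 = 83.1/0.91 = 91.3 < K1 = 324.
Since the inequalities point opposite ways, species 1 can invade but species 2 cannot.

species 1 excludes species 2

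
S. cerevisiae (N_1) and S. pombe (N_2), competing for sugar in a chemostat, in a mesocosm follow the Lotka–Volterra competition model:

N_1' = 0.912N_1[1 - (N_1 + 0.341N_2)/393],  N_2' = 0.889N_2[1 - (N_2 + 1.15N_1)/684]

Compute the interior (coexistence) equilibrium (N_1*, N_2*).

Setting both brackets to zero gives the nullclines N_1 + 0.341N_2 = 393 and 1.15N_1 + N_2 = 684.
Substituting N_2 = 684 - 1.15N_1 into the first: N_1(1 - 0.341·1.15) = 393 - 0.341·684.
So N_1* = 160/0.608 = 263, and then N_2* = 684 - 1.15·263 = 382.

N_1* ≈ 263, N_2* ≈ 382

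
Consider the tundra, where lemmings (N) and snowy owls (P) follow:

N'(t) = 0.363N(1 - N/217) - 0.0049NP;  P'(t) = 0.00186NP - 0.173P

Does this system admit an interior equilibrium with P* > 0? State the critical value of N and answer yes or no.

The predator equation gives dP/dt > 0 only when N > 0.173/0.00186 = 93.
Without the predator, N → K = 217. Since 217 > 93, the predator can invade and persist.

Threshold N = 93; K > 93, so yes, the predator persists.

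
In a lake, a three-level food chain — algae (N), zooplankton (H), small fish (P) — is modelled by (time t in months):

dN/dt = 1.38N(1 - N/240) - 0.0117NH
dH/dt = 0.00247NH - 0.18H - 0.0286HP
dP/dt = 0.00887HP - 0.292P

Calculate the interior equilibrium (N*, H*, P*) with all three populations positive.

From dP/dt = 0: 0.00887H* = 0.292, so H* = 32.9.
From dN/dt = 0: 1.38(1 - N*/240) = 0.0117·32.9, giving N* = 240·(1 - 0.279) = 173.
From dH/dt = 0: 0.00247·173 - 0.18 = 0.0286P*, so P* = 0.247/0.0286 = 8.65.

N* ≈ 173, H* ≈ 32.9, P* ≈ 8.65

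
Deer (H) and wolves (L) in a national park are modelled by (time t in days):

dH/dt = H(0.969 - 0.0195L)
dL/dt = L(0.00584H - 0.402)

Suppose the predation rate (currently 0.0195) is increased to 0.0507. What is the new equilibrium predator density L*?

At the interior fixed point, setting dH/dt = 0 with H > 0 fixes L* = (prey growth rate)/(HL coefficient) — independent of the other coefficients.
With the change, L* = 0.969/0.0507 = 19.1; it falls from 49.7.

L* ≈ 19.1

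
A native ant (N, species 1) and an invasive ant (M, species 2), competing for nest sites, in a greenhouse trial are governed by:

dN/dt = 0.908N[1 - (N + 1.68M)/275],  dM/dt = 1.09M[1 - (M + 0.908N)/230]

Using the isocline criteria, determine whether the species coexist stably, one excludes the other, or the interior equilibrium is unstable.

Compare the nullcline intercepts: K1/α12 = 275/1.68 = 164 < K2 = 230; K2/α21 = 230/0.908 = 253 < K1 = 275.
Since both are reversed, neither can invade when rare; the interior point is a saddle.

unstable coexistence (outcome depends on initial conditions)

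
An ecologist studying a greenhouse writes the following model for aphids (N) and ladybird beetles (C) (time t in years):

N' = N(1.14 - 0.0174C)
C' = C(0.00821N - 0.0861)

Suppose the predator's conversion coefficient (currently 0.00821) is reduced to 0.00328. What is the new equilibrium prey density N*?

N* ≈ 26.2

At the interior fixed point, setting dC/dt = 0 with C > 0 fixes N* = (predator death rate)/(NC coefficient) — independent of the other coefficients.
With the change, N* = 0.0861/0.00328 = 26.2; it rises from 10.5.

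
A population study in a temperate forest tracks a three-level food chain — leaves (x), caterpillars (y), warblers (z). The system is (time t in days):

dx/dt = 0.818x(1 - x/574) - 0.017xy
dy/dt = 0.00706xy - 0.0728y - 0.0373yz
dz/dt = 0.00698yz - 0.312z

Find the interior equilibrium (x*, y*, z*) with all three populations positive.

From dz/dt = 0: 0.00698y* = 0.312, so y* = 44.7.
From dx/dt = 0: 0.818(1 - x*/574) = 0.017·44.7, giving x* = 574·(1 - 0.929) = 40.8.
From dy/dt = 0: 0.00706·40.8 - 0.0728 = 0.0373z*, so z* = 0.215/0.0373 = 5.77.

x* ≈ 40.8, y* ≈ 44.7, z* ≈ 5.77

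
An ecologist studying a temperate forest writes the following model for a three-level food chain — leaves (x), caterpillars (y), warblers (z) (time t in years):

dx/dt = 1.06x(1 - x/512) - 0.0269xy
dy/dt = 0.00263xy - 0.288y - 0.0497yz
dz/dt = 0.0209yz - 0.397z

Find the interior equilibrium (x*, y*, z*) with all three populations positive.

x* ≈ 265, y* ≈ 19, z* ≈ 8.24

From dz/dt = 0: 0.0209y* = 0.397, so y* = 19.
From dx/dt = 0: 1.06(1 - x*/512) = 0.0269·19, giving x* = 512·(1 - 0.482) = 265.
From dy/dt = 0: 0.00263·265 - 0.288 = 0.0497z*, so z* = 0.409/0.0497 = 8.24.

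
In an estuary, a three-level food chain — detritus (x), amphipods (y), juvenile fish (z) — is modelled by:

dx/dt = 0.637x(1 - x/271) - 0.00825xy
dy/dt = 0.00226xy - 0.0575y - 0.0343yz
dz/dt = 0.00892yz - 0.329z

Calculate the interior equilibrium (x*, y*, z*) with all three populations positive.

From dz/dt = 0: 0.00892y* = 0.329, so y* = 36.9.
From dx/dt = 0: 0.637(1 - x*/271) = 0.00825·36.9, giving x* = 271·(1 - 0.478) = 142.
From dy/dt = 0: 0.00226·142 - 0.0575 = 0.0343z*, so z* = 0.262/0.0343 = 7.65.

x* ≈ 142, y* ≈ 36.9, z* ≈ 7.65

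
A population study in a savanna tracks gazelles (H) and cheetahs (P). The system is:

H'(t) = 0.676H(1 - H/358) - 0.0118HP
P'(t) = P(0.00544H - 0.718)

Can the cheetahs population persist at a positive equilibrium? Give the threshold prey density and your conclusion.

Threshold H = 132; K > 132, so yes, the predator persists.

The predator equation gives dP/dt > 0 only when H > 0.718/0.00544 = 132.
Without the predator, H → K = 358. Since 358 > 132, the predator can invade and persist.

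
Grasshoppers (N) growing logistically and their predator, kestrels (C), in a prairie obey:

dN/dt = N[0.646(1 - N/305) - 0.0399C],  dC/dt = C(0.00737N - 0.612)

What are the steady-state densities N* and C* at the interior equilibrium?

N* ≈ 83, C* ≈ 11.8

From dC/dt = 0 with C > 0: 0.00737N* = 0.612, so N* = 83.
Substitute into dN/dt = 0: 0.646(1 - 83/305) = 0.0399C*.
The bracket is 0.728, giving C* = 0.47/0.0399 = 11.8.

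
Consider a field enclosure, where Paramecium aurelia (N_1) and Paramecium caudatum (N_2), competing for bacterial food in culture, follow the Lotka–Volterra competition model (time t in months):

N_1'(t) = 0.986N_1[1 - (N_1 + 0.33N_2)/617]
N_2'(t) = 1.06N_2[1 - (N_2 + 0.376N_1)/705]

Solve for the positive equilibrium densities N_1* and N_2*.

Setting both brackets to zero gives the nullclines N_1 + 0.33N_2 = 617 and 0.376N_1 + N_2 = 705.
Substituting N_2 = 705 - 0.376N_1 into the first: N_1(1 - 0.33·0.376) = 617 - 0.33·705.
So N_1* = 384/0.876 = 439, and then N_2* = 705 - 0.376·439 = 540.

N_1* ≈ 439, N_2* ≈ 540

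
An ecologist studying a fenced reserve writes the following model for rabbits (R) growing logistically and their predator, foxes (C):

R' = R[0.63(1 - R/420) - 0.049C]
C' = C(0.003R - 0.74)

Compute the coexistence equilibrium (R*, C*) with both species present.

R* ≈ 247, C* ≈ 5.31

From dC/dt = 0 with C > 0: 0.003R* = 0.74, so R* = 247.
Substitute into dR/dt = 0: 0.63(1 - 247/420) = 0.049C*.
The bracket is 0.413, giving C* = 0.26/0.049 = 5.31.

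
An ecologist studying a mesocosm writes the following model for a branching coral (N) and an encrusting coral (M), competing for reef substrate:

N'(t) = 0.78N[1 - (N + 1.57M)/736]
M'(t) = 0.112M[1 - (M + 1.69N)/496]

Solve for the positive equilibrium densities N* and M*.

Setting both brackets to zero gives the nullclines N + 1.57M = 736 and 1.69N + M = 496.
Substituting M = 496 - 1.69N into the first: N(1 - 1.57·1.69) = 736 - 1.57·496.
So N* = -42.7/-1.65 = 25.8, and then M* = 496 - 1.69·25.8 = 452.

N* ≈ 25.8, M* ≈ 452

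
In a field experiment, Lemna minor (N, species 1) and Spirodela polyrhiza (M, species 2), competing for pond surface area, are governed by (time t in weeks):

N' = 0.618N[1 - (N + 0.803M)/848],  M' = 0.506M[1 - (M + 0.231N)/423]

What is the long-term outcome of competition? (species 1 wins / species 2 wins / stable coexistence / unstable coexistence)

stable coexistence

Compare the nullcline intercepts: K1/α12 = 848/0.803 = 1060 > K2 = 423; K2/α21 = 423/0.231 = 1830 > K1 = 848.
Since both inequalities hold, each species can invade when rare, so the interior equilibrium is stable.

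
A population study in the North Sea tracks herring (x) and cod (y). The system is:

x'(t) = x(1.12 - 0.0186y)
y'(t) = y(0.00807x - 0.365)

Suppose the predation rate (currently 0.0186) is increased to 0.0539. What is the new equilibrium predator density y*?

y* ≈ 20.8

At the interior fixed point, setting dx/dt = 0 with x > 0 fixes y* = (prey growth rate)/(xy coefficient) — independent of the other coefficients.
With the change, y* = 1.12/0.0539 = 20.8; it falls from 60.2.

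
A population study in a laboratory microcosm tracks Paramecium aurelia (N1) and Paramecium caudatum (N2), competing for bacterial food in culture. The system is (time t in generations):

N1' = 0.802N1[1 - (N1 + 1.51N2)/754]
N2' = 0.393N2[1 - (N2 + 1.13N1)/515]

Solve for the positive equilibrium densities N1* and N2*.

N1* ≈ 33.5, N2* ≈ 477

Setting both brackets to zero gives the nullclines N1 + 1.51N2 = 754 and 1.13N1 + N2 = 515.
Substituting N2 = 515 - 1.13N1 into the first: N1(1 - 1.51·1.13) = 754 - 1.51·515.
So N1* = -23.6/-0.706 = 33.5, and then N2* = 515 - 1.13·33.5 = 477.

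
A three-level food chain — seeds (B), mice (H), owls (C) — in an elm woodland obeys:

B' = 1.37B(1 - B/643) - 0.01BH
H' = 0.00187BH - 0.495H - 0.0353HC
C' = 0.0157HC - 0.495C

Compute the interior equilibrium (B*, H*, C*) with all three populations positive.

B* ≈ 495, H* ≈ 31.5, C* ≈ 12.2

From dC/dt = 0: 0.0157H* = 0.495, so H* = 31.5.
From dB/dt = 0: 1.37(1 - B*/643) = 0.01·31.5, giving B* = 643·(1 - 0.23) = 495.
From dH/dt = 0: 0.00187·495 - 0.495 = 0.0353C*, so C* = 0.431/0.0353 = 12.2.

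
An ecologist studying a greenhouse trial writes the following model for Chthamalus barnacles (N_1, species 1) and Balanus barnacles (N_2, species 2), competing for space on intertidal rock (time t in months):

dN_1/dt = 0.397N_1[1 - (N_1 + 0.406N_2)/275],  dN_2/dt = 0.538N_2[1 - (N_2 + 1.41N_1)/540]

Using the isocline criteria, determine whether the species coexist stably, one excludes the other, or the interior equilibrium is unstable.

stable coexistence

Compare the nullcline intercepts: K1/α12 = 275/0.406 = 677 > K2 = 540; K2/α21 = 540/1.41 = 383 > K1 = 275.
Since both inequalities hold, each species can invade when rare, so the interior equilibrium is stable.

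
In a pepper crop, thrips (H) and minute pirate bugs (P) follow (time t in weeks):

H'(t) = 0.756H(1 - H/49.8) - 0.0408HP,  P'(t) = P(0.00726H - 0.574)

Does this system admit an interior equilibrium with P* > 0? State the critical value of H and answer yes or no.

Threshold H = 79.1; K < 79.1, so no, the predator goes extinct.

The predator equation gives dP/dt > 0 only when H > 0.574/0.00726 = 79.1.
Without the predator, H → K = 49.8. Since 49.8 < 79.1, the predator cannot invade.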